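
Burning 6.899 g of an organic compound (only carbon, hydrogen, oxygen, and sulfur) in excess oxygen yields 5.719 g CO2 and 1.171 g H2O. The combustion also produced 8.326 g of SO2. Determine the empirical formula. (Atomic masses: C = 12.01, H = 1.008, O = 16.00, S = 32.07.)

C2H2OS2

mol C = 5.719 / 44.01 = 0.1299; mass C = 0.1299 × 12.01 = 1.561 g
mol H = 2 × (1.171 / 18.02) = 0.1300; mass H = 0.1300 × 1.008 = 0.1310 g
mol S = 8.326 / 64.07 = 0.1300; mass S = 4.168 g
mass O = 6.899 − (5.859) = 1.040 g → mol O = 0.06499
Divide by the smallest (0.06499 mol O): C 2.000, H 2.000, O 1.000, S 2.000
→ C2H2OS2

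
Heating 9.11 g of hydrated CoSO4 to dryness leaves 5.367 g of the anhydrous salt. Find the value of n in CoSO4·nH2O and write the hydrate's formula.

Mass of water lost = 9.11 − 5.367 = 3.743 g → 3.743 / 18.02 = 0.2077 mol H2O
Molar mass of CoSO4 = 155.00 g/mol → mol CoSO4 = 5.367 / 155.00 = 0.03463
n = 0.2077 / 0.03463 = 6.00 ≈ 6 → CoSO4·6H2O

CoSO4·6H2O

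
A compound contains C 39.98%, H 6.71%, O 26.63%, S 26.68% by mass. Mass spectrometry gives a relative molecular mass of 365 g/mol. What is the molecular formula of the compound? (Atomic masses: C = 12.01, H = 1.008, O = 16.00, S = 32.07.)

Assume 100 g: 39.98 g C, 6.71 g H, 26.63 g O, 26.68 g S.
n(C) = 39.98/12.01 = 3.329, n(H) = 6.71/1.008 = 6.657, n(O) = 26.63/16.00 = 1.664, n(S) = 26.68/32.07 = 0.8319
Smallest is S at 0.8319 mol; normalising gives C 4.001, H 8.002, O 2.001, S 1.000
→ C4H8O2S
Empirical-formula mass = 120.17 g/mol
n = 365 / 120.17 = 3.04 ≈ 3
Molecular formula = (C4H8O2S)×3 = C12H24O6S3

C12H24O6S3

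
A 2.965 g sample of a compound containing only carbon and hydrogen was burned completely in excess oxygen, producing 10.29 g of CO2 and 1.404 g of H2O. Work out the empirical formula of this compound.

mol C = 10.29 / 44.01 = 0.2338; mass C = 0.2338 × 12.01 = 2.808 g
mol H = 2 × (1.404 / 18.02) = 0.1558; mass H = 0.1558 × 1.008 = 0.1571 g
Smallest is H at 0.1558 mol; normalising gives C 1.500, H 1.000
Scaling by 2: C 3.00, H 2.00 → C3H2

C3H2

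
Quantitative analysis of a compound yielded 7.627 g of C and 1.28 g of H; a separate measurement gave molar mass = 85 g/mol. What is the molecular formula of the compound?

C6H12

Moles — C: 7.627 / 12.01 = 0.6351 mol; H: 1.28 / 1.008 = 1.27 mol
Divide by the smallest (0.6351 mol C): C 1.000, H 2.000
→ CH2
Empirical-formula mass = 14.03 g/mol
n = 85 / 14.03 = 6.06 ≈ 6
Molecular formula = (CH2)×6 = C6H12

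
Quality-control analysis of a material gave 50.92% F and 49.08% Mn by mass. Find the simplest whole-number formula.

Assume 100 g: 50.92 g F, 49.08 g Mn.
F: 50.92 g ÷ 19.00 g/mol = 2.68 mol
Mn: 49.08 g ÷ 54.94 g/mol = 0.8933 mol
Divide by the smallest (0.8933 mol Mn): F 3.000, Mn 1.000
→ F3Mn

F3Mn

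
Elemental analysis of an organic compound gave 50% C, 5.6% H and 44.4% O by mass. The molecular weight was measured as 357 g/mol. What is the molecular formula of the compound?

Assume 100 g: 50 g C, 5.6 g H, 44.4 g O.
Moles — C: 50 / 12.01 = 4.163 mol; H: 5.6 / 1.008 = 5.556 mol; O: 44.4 / 16.00 = 2.775 mol
Smallest is O at 2.775 mol; normalising gives C 1.500, H 2.002, O 1.000
×2: C 3.00, H 4.00, O 2.00 → C3H4O2
Empirical-formula mass = 72.06 g/mol
n = 357 / 72.06 = 4.95 ≈ 5
Molecular formula = (C3H4O2)×5 = C15H20O10

C15H20O10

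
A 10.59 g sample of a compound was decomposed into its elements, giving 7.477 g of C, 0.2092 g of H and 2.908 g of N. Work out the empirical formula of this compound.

n(C) = 7.477/12.01 = 0.6226, n(H) = 0.2092/1.008 = 0.2075, n(N) = 2.908/14.01 = 0.2076
Smallest is H at 0.2075 mol; normalising gives C 3.000, H 1.000, N 1.000
Ratio ≈ 3:1:1, so the empirical formula is C3HN

C3HN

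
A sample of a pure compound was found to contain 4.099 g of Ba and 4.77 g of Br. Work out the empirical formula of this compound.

Ba: 4.099 g ÷ 137.33 g/mol = 0.02985 mol
Br: 4.77 g ÷ 79.90 g/mol = 0.0597 mol
Smallest is Ba at 0.02985 mol; normalising gives Ba 1.000, Br 2.000
≈ 1:2 → BaBr2

BaBr2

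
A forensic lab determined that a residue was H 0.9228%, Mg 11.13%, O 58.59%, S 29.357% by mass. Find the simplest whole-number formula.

Assume 100 g: 0.9228 g H, 11.13 g Mg, 58.59 g O, 29.357 g S.
n(H) = 0.9228/1.008 = 0.9155, n(Mg) = 11.13/24.31 = 0.4578, n(O) = 58.59/16.00 = 3.662, n(S) = 29.357/32.07 = 0.9154
Smallest is Mg at 0.4578 mol; normalising gives H 2.000, Mg 1.000, O 7.998, S 1.999
→ H2MgO8S2

H2MgO8S2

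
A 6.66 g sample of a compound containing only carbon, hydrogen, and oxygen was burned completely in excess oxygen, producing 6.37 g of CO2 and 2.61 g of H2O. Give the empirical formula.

CH2O2

mol C = 6.37 / 44.01 = 0.1447; mass C = 0.1447 × 12.01 = 1.738 g
mol H = 2 × (2.61 / 18.02) = 0.2897; mass H = 0.2897 × 1.008 = 0.2920 g
mass O = 6.66 − (2.030) = 4.630 g → mol O = 0.2894
Divide by the smallest (0.1447 mol C): C 1.000, H 2.001, O 1.999
≈ 1:2:2 → CH2O2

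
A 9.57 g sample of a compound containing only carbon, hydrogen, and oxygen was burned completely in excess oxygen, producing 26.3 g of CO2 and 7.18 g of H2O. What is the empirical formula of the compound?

mol C = 26.3 / 44.01 = 0.5976; mass C = 0.5976 × 12.01 = 7.177 g
mol H = 2 × (7.18 / 18.02) = 0.7969; mass H = 0.7969 × 1.008 = 0.8033 g
mass O = 9.57 − (7.980) = 1.590 g → mol O = 0.09935
Ratios (÷ 0.09935): C 6.015, H 8.021, O 1.000
≈ 6:8:1 → C6H8O

C6H8O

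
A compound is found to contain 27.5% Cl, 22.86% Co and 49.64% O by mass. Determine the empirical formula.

Assume 100 g: 27.5 g Cl, 22.86 g Co, 49.64 g O.
Moles — Cl: 27.5 / 35.45 = 0.7757 mol; Co: 22.86 / 58.93 = 0.3879 mol; O: 49.64 / 16.00 = 3.103 mol
Ratios (÷ 0.3879): Cl 2.000, Co 1.000, O 7.998
→ Cl2CoO8

Cl2CoO8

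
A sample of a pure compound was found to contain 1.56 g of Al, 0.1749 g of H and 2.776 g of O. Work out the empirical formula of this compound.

AlH3O3

Al: 1.56 g ÷ 26.98 g/mol = 0.05782 mol
H: 0.1749 g ÷ 1.008 g/mol = 0.1735 mol
O: 2.776 g ÷ 16.00 g/mol = 0.1735 mol
Ratios (÷ 0.05782): Al 1.000, H 3.001, O 3.001
≈ 1:3:3 → AlH3O3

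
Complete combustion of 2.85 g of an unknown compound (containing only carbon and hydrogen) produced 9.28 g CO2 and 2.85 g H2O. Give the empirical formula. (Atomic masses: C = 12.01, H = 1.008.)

mol C = 9.28 / 44.01 = 0.2109; mass C = 0.2109 × 12.01 = 2.532 g
mol H = 2 × (2.85 / 18.02) = 0.3163; mass H = 0.3163 × 1.008 = 0.3188 g
Smallest is C at 0.2109 mol; normalising gives C 1.000, H 1.500
×2: C 2.00, H 3.00 → C2H3

C2H3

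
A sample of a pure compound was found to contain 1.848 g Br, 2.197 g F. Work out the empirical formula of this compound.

BrF5

Moles — Br: 1.848 / 79.90 = 0.02313 mol; F: 2.197 / 19.00 = 0.1156 mol
Divide by the smallest (0.02313 mol Br): Br 1.000, F 4.999
Ratio ≈ 1:5, so the empirical formula is BrF5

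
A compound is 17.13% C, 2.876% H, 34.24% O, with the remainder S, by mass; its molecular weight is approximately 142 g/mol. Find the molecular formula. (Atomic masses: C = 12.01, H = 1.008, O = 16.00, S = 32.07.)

Assume 100 g: 17.13 g C, 2.876 g H, 34.24 g O, 45.754 g S.
Moles — C: 17.13 / 12.01 = 1.426 mol; H: 2.876 / 1.008 = 2.853 mol; O: 34.24 / 16.00 = 2.14 mol; S: 45.754 / 32.07 = 1.427 mol
Smallest is C at 1.426 mol; normalising gives C 1.000, H 2.000, O 1.500, S 1.000
Multiply by 2: C 2.00, H 4.00, O 3.00, S 2.00 → C2H4O3S2
Empirical-formula mass = 140.19 g/mol
n = 142 / 140.19 = 1.01 ≈ 1
Molecular formula = empirical formula = C2H4O3S2

C2H4O3S2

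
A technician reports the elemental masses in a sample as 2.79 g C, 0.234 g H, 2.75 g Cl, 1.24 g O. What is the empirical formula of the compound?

Moles — C: 2.79 / 12.01 = 0.2323 mol; H: 0.234 / 1.008 = 0.2321 mol; Cl: 2.75 / 35.45 = 0.07757 mol; O: 1.24 / 16.00 = 0.0775 mol
Ratios (÷ 0.0775): C 2.998, H 2.995, Cl 1.001, O 1.000
≈ 3:3:1:1 → C3H3ClO

C3H3ClO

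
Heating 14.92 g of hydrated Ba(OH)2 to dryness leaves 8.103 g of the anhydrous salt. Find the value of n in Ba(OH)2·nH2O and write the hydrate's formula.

Mass of water lost = 14.92 − 8.103 = 6.817 g → 6.817 / 18.02 = 0.3783 mol H2O
Molar mass of Ba(OH)2 = 171.35 g/mol → mol Ba(OH)2 = 8.103 / 171.35 = 0.04729
n = 0.3783 / 0.04729 = 8.00 ≈ 8 → Ba(OH)2·8H2O

Ba(OH)2·8H2O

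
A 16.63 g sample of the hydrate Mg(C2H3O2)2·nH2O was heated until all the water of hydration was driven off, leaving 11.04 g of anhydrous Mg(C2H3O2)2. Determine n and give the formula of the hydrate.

Mg(C2H3O2)2·4H2O

Mass of water lost = 16.63 − 11.04 = 5.59 g → 5.59 / 18.02 = 0.3102 mol H2O
Molar mass of Mg(C2H3O2)2 = 142.40 g/mol → mol Mg(C2H3O2)2 = 11.04 / 142.40 = 0.07753
n = 0.3102 / 0.07753 = 4.00 ≈ 4 → Mg(C2H3O2)2·4H2O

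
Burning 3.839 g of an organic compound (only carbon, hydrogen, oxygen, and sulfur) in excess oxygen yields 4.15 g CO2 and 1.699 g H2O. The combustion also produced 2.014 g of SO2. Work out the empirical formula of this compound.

C3H6O3S

mol C = 4.15 / 44.01 = 0.09430; mass C = 0.09430 × 12.01 = 1.133 g
mol H = 2 × (1.699 / 18.02) = 0.1886; mass H = 0.1886 × 1.008 = 0.1901 g
mol S = 2.014 / 64.07 = 0.03143; mass S = 1.008 g
mass O = 3.839 − (2.331) = 1.508 g → mol O = 0.09427
Ratios (÷ 0.03143): C 3.000, H 5.999, O 2.999, S 1.000
≈ 3:6:3:1 → C3H6O3S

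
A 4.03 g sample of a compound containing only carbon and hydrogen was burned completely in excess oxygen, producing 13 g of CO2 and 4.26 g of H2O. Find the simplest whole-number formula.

mol C = 13 / 44.01 = 0.2954; mass C = 0.2954 × 12.01 = 3.548 g
mol H = 2 × (4.26 / 18.02) = 0.4728; mass H = 0.4728 × 1.008 = 0.4766 g
Ratios (÷ 0.2954): C 1.000, H 1.601
×5: C 5.00, H 8.00 → C5H8

C5H8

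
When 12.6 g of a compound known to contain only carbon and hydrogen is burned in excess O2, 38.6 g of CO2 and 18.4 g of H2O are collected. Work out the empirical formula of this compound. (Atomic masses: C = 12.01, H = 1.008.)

mol C = 38.6 / 44.01 = 0.8771; mass C = 0.8771 × 12.01 = 10.53 g
mol H = 2 × (18.4 / 18.02) = 2.042; mass H = 2.042 × 1.008 = 2.059 g
Ratios (÷ 0.8771): C 1.000, H 2.328
Scaling by 3: C 3.00, H 6.99 → C3H7

C3H7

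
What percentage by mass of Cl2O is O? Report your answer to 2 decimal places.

18.41%

Molar mass = 2(35.45) + 1(16.00) = 86.900 g/mol
Mass of O per mole = 1 × 16.00 = 16.000 g
% O = 16.000 / 86.900 × 100 = 18.41%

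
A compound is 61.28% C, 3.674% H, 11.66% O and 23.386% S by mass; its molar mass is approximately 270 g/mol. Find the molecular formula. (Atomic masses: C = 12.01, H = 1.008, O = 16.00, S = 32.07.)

C14H10O2S2

Assume 100 g: 61.28 g C, 3.674 g H, 11.66 g O, 23.386 g S.
C: 61.28 g ÷ 12.01 g/mol = 5.102 mol
H: 3.674 g ÷ 1.008 g/mol = 3.645 mol
O: 11.66 g ÷ 16.00 g/mol = 0.7288 mol
S: 23.386 g ÷ 32.07 g/mol = 0.7292 mol
Ratios (÷ 0.7288): C 7.002, H 5.001, O 1.000, S 1.001
≈ 7:5:1:1 → C7H5OS
Empirical-formula mass = 137.18 g/mol
n = 270 / 137.18 = 1.97 ≈ 2
Molecular formula = (C7H5OS)×2 = C14H10O2S2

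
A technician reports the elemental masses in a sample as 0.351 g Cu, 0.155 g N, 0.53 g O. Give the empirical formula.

Cu: 0.351 g ÷ 63.55 g/mol = 0.005523 mol
N: 0.155 g ÷ 14.01 g/mol = 0.01106 mol
O: 0.53 g ÷ 16.00 g/mol = 0.03313 mol
Ratios (÷ 0.005523): Cu 1.000, N 2.003, O 5.997
Ratio ≈ 1:2:6, so the empirical formula is CuN2O6

CuN2O6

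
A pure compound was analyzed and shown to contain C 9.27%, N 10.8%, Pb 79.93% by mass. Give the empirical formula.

C2N2Pb

Assume 100 g: 9.27 g C, 10.8 g N, 79.93 g Pb.
C: 9.27 g ÷ 12.01 g/mol = 0.7719 mol
N: 10.8 g ÷ 14.01 g/mol = 0.7709 mol
Pb: 79.93 g ÷ 207.2 g/mol = 0.3858 mol
Smallest is Pb at 0.3858 mol; normalising gives C 2.001, N 1.998, Pb 1.000
→ C2N2Pb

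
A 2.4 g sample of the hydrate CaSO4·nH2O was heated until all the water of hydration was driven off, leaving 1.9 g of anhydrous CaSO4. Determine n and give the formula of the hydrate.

CaSO4·2H2O

Mass of water lost = 2.4 − 1.9 = 0.5 g → 0.5 / 18.02 = 0.02775 mol H2O
Molar mass of CaSO4 = 136.15 g/mol → mol CaSO4 = 1.9 / 136.15 = 0.01396
n = 0.02775 / 0.01396 = 1.99 ≈ 2 → CaSO4·2H2O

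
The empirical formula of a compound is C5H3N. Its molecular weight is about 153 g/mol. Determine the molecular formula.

Empirical-formula mass = 77.08 g/mol
n = 153 / 77.08 = 1.98 ≈ 2
Molecular formula = (C5H3N)2 = C10H6N2

C10H6N2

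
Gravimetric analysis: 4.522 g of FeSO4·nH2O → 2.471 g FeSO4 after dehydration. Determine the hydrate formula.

FeSO4·7H2O

Mass of water lost = 4.522 − 2.471 = 2.051 g → 2.051 / 18.02 = 0.1138 mol H2O
Molar mass of FeSO4 = 151.92 g/mol → mol FeSO4 = 2.471 / 151.92 = 0.01627
n = 0.1138 / 0.01627 = 7.00 ≈ 7 → FeSO4·7H2O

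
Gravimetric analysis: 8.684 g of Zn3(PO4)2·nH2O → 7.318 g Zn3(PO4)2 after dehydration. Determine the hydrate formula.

Zn3(PO4)2·4H2O

Mass of water lost = 8.684 − 7.318 = 1.366 g → 1.366 / 18.02 = 0.0758 mol H2O
Molar mass of Zn3(PO4)2 = 386.08 g/mol → mol Zn3(PO4)2 = 7.318 / 386.08 = 0.01895
n = 0.0758 / 0.01895 = 4.00 ≈ 4 → Zn3(PO4)2·4H2O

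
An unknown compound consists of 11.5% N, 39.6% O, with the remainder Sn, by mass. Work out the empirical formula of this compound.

Assume 100 g: 11.5 g N, 39.6 g O, 48.9 g Sn.
Moles — N: 11.5 / 14.01 = 0.8208 mol; O: 39.6 / 16.00 = 2.475 mol; Sn: 48.9 / 118.71 = 0.4119 mol
Ratios (÷ 0.4119): N 1.993, O 6.008, Sn 1.000
≈ 2:6:1 → N2O6Sn

N2O6Sn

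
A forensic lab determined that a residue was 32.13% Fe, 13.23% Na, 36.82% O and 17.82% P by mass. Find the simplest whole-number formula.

Assume 100 g: 32.13 g Fe, 13.23 g Na, 36.82 g O, 17.82 g P.
Fe: 32.13 g ÷ 55.85 g/mol = 0.5753 mol
Na: 13.23 g ÷ 22.99 g/mol = 0.5755 mol
O: 36.82 g ÷ 16.00 g/mol = 2.301 mol
P: 17.82 g ÷ 30.97 g/mol = 0.5754 mol
Ratios (÷ 0.5753): Fe 1.000, Na 1.000, O 4.000, P 1.000
Ratio ≈ 1:1:4:1, so the empirical formula is FeNaO4P

FeNaO4P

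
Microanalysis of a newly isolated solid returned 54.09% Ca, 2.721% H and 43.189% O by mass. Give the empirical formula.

CaH2O2

Assume 100 g: 54.09 g Ca, 2.721 g H, 43.189 g O.
n(Ca) = 54.09/40.08 = 1.35, n(H) = 2.721/1.008 = 2.699, n(O) = 43.189/16.00 = 2.699
Ratios (÷ 1.35): Ca 1.000, H 2.000, O 2.000
→ CaH2O2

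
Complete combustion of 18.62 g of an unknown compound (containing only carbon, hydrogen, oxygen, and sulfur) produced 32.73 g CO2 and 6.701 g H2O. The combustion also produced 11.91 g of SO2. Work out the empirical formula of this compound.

mol C = 32.73 / 44.01 = 0.7437; mass C = 0.7437 × 12.01 = 8.932 g
mol H = 2 × (6.701 / 18.02) = 0.7437; mass H = 0.7437 × 1.008 = 0.7497 g
mol S = 11.91 / 64.07 = 0.1859; mass S = 5.962 g
mass O = 18.62 − (15.64) = 2.977 g → mol O = 0.1861
Divide by the smallest (0.1859 mol S): C 4.001, H 4.001, O 1.001, S 1.000
→ C4H4OS

C4H4OS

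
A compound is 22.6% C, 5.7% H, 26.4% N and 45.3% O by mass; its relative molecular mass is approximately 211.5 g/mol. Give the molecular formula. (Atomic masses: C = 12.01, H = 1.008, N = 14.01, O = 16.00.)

Assume 100 g: 22.6 g C, 5.7 g H, 26.4 g N, 45.3 g O.
n(C) = 22.6/12.01 = 1.882, n(H) = 5.7/1.008 = 5.655, n(N) = 26.4/14.01 = 1.884, n(O) = 45.3/16.00 = 2.831
Smallest is C at 1.882 mol; normalising gives C 1.000, H 3.005, N 1.001, O 1.505
Multiply by 2: C 2.00, H 6.01, N 2.00, O 3.01 → C2H6N2O3
Empirical-formula mass = 106.09 g/mol
n = 211.5 / 106.09 = 1.99 ≈ 2
Molecular formula = (C2H6N2O3)×2 = C4H12N4O6

C4H12N4O6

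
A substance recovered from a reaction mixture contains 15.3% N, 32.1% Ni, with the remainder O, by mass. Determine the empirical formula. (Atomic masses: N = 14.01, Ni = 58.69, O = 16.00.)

N2NiO6

Assume 100 g: 15.3 g N, 32.1 g Ni, 52.6 g O.
Moles — N: 15.3 / 14.01 = 1.092 mol; Ni: 32.1 / 58.69 = 0.5469 mol; O: 52.6 / 16.00 = 3.288 mol
Divide by the smallest (0.5469 mol Ni): N 1.997, Ni 1.000, O 6.011
≈ 2:1:6 → N2NiO6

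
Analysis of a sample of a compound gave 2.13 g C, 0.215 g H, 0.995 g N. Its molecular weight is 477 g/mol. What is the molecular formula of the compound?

C25H30N10

n(C) = 2.13/12.01 = 0.1774, n(H) = 0.215/1.008 = 0.2133, n(N) = 0.995/14.01 = 0.07102
Smallest is N at 0.07102 mol; normalising gives C 2.497, H 3.003, N 1.000
Multiply by 2: C 4.99, H 6.01, N 2.00 → C5H6N2
Empirical-formula mass = 94.12 g/mol
n = 477 / 94.12 = 5.07 ≈ 5
Molecular formula = (C5H6N2)×5 = C25H30N10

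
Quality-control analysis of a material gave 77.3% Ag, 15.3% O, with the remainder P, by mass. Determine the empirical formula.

Assume 100 g: 77.3 g Ag, 15.3 g O, 7.4 g P.
Moles — Ag: 77.3 / 107.87 = 0.7166 mol; O: 15.3 / 16.00 = 0.9563 mol; P: 7.4 / 30.97 = 0.2389 mol
Smallest is P at 0.2389 mol; normalising gives Ag 2.999, O 4.002, P 1.000
→ Ag3O4P

Ag3O4P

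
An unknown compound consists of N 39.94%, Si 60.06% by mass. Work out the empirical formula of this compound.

N4Si3

Assume 100 g: 39.94 g N, 60.06 g Si.
N: 39.94 g ÷ 14.01 g/mol = 2.851 mol
Si: 60.06 g ÷ 28.09 g/mol = 2.138 mol
Ratios (÷ 2.138): N 1.333, Si 1.000
×3: N 4.00, Si 3.00 → N4Si3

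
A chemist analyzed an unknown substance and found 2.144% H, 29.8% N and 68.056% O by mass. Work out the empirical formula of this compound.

Assume 100 g: 2.144 g H, 29.8 g N, 68.056 g O.
H: 2.144 g ÷ 1.008 g/mol = 2.127 mol
N: 29.8 g ÷ 14.01 g/mol = 2.127 mol
O: 68.056 g ÷ 16.00 g/mol = 4.253 mol
Divide by the smallest (2.127 mol H): H 1.000, N 1.000, O 2.000
→ HNO2

HNO2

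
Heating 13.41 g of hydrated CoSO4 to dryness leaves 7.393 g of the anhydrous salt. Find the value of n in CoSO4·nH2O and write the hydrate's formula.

Mass of water lost = 13.41 − 7.393 = 6.017 g → 6.017 / 18.02 = 0.3339 mol H2O
Molar mass of CoSO4 = 155.00 g/mol → mol CoSO4 = 7.393 / 155.00 = 0.0477
n = 0.3339 / 0.0477 = 7.00 ≈ 7 → CoSO4·7H2O

CoSO4·7H2O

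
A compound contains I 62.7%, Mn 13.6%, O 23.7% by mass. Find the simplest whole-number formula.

I2MnO6

Assume 100 g: 62.7 g I, 13.6 g Mn, 23.7 g O.
Moles — I: 62.7 / 126.90 = 0.4941 mol; Mn: 13.6 / 54.94 = 0.2475 mol; O: 23.7 / 16.00 = 1.481 mol
Smallest is Mn at 0.2475 mol; normalising gives I 1.996, Mn 1.000, O 5.984
≈ 2:1:6 → I2MnO6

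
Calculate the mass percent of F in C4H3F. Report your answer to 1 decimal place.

27.1%

Molar mass = 4(12.01) + 3(1.008) + 1(19.00) = 70.064 g/mol
Mass of F per mole = 1 × 19.00 = 19.000 g
% F = 19.000 / 70.064 × 100 = 27.1%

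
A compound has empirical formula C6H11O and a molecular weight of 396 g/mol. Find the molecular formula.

C24H44O4

Empirical-formula mass = 99.15 g/mol
n = 396 / 99.15 = 3.99 ≈ 4
Molecular formula = (C6H11O)4 = C24H44O4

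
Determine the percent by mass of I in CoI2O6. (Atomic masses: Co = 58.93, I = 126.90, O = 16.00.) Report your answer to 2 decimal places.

Molar mass = 1(58.93) + 2(126.90) + 6(16.00) = 408.730 g/mol
Mass of I per mole = 2 × 126.90 = 253.800 g
% I = 253.800 / 408.730 × 100 = 62.09%

62.09%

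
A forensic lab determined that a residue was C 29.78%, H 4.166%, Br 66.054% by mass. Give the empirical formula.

Assume 100 g: 29.78 g C, 4.166 g H, 66.054 g Br.
Moles — C: 29.78 / 12.01 = 2.48 mol; H: 4.166 / 1.008 = 4.133 mol; Br: 66.054 / 79.90 = 0.8267 mol
Smallest is Br at 0.8267 mol; normalising gives C 2.999, H 4.999, Br 1.000
≈ 3:5:1 → C3H5Br

C3H5Br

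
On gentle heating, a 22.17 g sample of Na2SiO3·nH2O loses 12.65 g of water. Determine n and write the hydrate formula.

Na2SiO3·9H2O

Mass of anhydrous Na2SiO3 = 22.17 − 12.65 = 9.52 g
mol H2O = 12.65 / 18.02 = 0.702
Molar mass of Na2SiO3 = 122.07 g/mol → mol Na2SiO3 = 9.52 / 122.07 = 0.07799
n = 0.702 / 0.07799 = 9.00 ≈ 9 → Na2SiO3·9H2O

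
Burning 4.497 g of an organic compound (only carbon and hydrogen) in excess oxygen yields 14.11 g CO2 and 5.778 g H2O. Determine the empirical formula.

mol C = 14.11 / 44.01 = 0.3206; mass C = 0.3206 × 12.01 = 3.851 g
mol H = 2 × (5.778 / 18.02) = 0.6413; mass H = 0.6413 × 1.008 = 0.6464 g
Divide by the smallest (0.3206 mol C): C 1.000, H 2.000
Ratio ≈ 1:2, so the empirical formula is CH2

CH2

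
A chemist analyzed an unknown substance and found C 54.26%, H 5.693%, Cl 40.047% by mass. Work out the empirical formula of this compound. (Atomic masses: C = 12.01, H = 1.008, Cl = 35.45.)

C4H5Cl

Assume 100 g: 54.26 g C, 5.693 g H, 40.047 g Cl.
n(C) = 54.26/12.01 = 4.518, n(H) = 5.693/1.008 = 5.648, n(Cl) = 40.047/35.45 = 1.13
Smallest is Cl at 1.13 mol; normalising gives C 3.999, H 5.000, Cl 1.000
Ratio ≈ 4:5:1, so the empirical formula is C4H5Cl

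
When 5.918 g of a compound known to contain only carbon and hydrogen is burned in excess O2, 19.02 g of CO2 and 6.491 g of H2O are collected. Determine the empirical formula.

C3H5

mol C = 19.02 / 44.01 = 0.4322; mass C = 0.4322 × 12.01 = 5.190 g
mol H = 2 × (6.491 / 18.02) = 0.7204; mass H = 0.7204 × 1.008 = 0.7262 g
Smallest is C at 0.4322 mol; normalising gives C 1.000, H 1.667
×3: C 3.00, H 5.00 → C3H5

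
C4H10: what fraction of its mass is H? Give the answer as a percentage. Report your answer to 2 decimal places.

17.34%

Molar mass = 4(12.01) + 10(1.008) = 58.120 g/mol
Mass of H per mole = 10 × 1.008 = 10.080 g
% H = 10.080 / 58.120 × 100 = 17.34%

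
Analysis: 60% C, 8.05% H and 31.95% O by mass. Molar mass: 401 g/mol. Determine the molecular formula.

Assume 100 g: 60 g C, 8.05 g H, 31.95 g O.
Moles — C: 60 / 12.01 = 4.996 mol; H: 8.05 / 1.008 = 7.986 mol; O: 31.95 / 16.00 = 1.997 mol
Ratios (÷ 1.997): C 2.502, H 3.999, O 1.000
Scaling by 2: C 5.00, H 8.00, O 2.00 → C5H8O2
Empirical-formula mass = 100.11 g/mol
n = 401 / 100.11 = 4.01 ≈ 4
Molecular formula = (C5H8O2)×4 = C20H32O8

C20H32O8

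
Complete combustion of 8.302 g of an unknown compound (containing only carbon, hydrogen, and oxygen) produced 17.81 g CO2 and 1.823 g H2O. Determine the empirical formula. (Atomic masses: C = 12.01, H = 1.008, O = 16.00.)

C2HO

mol C = 17.81 / 44.01 = 0.4047; mass C = 0.4047 × 12.01 = 4.860 g
mol H = 2 × (1.823 / 18.02) = 0.2023; mass H = 0.2023 × 1.008 = 0.2039 g
mass O = 8.302 − (5.064) = 3.238 g → mol O = 0.2024
Smallest is H at 0.2023 mol; normalising gives C 2.000, H 1.000, O 1.000
Ratio ≈ 2:1:1, so the empirical formula is C2HO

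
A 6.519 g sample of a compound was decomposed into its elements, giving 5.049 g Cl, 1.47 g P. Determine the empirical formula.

Cl: 5.049 g ÷ 35.45 g/mol = 0.1424 mol
P: 1.47 g ÷ 30.97 g/mol = 0.04747 mol
Divide by the smallest (0.04747 mol P): Cl 3.001, P 1.000
Ratio ≈ 3:1, so the empirical formula is Cl3P

Cl3P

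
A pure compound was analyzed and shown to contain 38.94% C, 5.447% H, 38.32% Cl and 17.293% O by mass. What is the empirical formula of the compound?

Assume 100 g: 38.94 g C, 5.447 g H, 38.32 g Cl, 17.293 g O.
C: 38.94 g ÷ 12.01 g/mol = 3.242 mol
H: 5.447 g ÷ 1.008 g/mol = 5.404 mol
Cl: 38.32 g ÷ 35.45 g/mol = 1.081 mol
O: 17.293 g ÷ 16.00 g/mol = 1.081 mol
Ratios (÷ 1.081): C 3.000, H 5.000, Cl 1.000, O 1.000
≈ 3:5:1:1 → C3H5ClO

C3H5ClO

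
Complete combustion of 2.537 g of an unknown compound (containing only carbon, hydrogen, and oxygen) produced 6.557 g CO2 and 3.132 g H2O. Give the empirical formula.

mol C = 6.557 / 44.01 = 0.1490; mass C = 0.1490 × 12.01 = 1.789 g
mol H = 2 × (3.132 / 18.02) = 0.3476; mass H = 0.3476 × 1.008 = 0.3504 g
mass O = 2.537 − (2.140) = 0.3972 g → mol O = 0.02483
Smallest is O at 0.02483 mol; normalising gives C 6.001, H 14.001, O 1.000
Ratio ≈ 6:14:1, so the empirical formula is C6H14O

C6H14O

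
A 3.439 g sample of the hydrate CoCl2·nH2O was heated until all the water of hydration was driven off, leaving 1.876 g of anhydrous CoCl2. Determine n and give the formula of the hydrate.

Mass of water lost = 3.439 − 1.876 = 1.563 g → 1.563 / 18.02 = 0.08674 mol H2O
Molar mass of CoCl2 = 129.83 g/mol → mol CoCl2 = 1.876 / 129.83 = 0.01445
n = 0.08674 / 0.01445 = 6.00 ≈ 6 → CoCl2·6H2O

CoCl2·6H2O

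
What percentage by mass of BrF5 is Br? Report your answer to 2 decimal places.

45.68%

Molar mass = 1(79.90) + 5(19.00) = 174.900 g/mol
Mass of Br per mole = 1 × 79.90 = 79.900 g
% Br = 79.900 / 174.900 × 100 = 45.68%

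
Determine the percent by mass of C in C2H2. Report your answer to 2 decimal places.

92.26%

Molar mass = 2(12.01) + 2(1.008) = 26.036 g/mol
Mass of C per mole = 2 × 12.01 = 24.020 g
% C = 24.020 / 26.036 × 100 = 92.26%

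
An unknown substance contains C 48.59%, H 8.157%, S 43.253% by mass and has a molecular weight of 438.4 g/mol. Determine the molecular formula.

C18H36S6

Assume 100 g: 48.59 g C, 8.157 g H, 43.253 g S.
Moles — C: 48.59 / 12.01 = 4.046 mol; H: 8.157 / 1.008 = 8.092 mol; S: 43.253 / 32.07 = 1.349 mol
Ratios (÷ 1.349): C 3.000, H 6.000, S 1.000
→ C3H6S
Empirical-formula mass = 74.15 g/mol
n = 438.4 / 74.15 = 5.91 ≈ 6
Molecular formula = (C3H6S)×6 = C18H36S6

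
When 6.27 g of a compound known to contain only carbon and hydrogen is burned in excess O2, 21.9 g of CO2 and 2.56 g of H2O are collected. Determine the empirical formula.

C7H4

mol C = 21.9 / 44.01 = 0.4976; mass C = 0.4976 × 12.01 = 5.976 g
mol H = 2 × (2.56 / 18.02) = 0.2841; mass H = 0.2841 × 1.008 = 0.2864 g
Smallest is H at 0.2841 mol; normalising gives C 1.751, H 1.000
Scaling by 4: C 7.01, H 4.00 → C7H4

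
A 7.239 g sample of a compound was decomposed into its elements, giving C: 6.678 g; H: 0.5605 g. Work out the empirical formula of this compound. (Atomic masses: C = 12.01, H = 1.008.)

C: 6.678 g ÷ 12.01 g/mol = 0.556 mol
H: 0.5605 g ÷ 1.008 g/mol = 0.5561 mol
Ratios (÷ 0.556): C 1.000, H 1.000
→ CH

CH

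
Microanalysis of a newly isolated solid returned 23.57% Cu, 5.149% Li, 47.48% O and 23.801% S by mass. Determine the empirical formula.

Assume 100 g: 23.57 g Cu, 5.149 g Li, 47.48 g O, 23.801 g S.
Moles — Cu: 23.57 / 63.55 = 0.3709 mol; Li: 5.149 / 6.94 = 0.7419 mol; O: 47.48 / 16.00 = 2.967 mol; S: 23.801 / 32.07 = 0.7422 mol
Divide by the smallest (0.3709 mol Cu): Cu 1.000, Li 2.000, O 8.001, S 2.001
≈ 1:2:8:2 → CuLi2O8S2

CuLi2O8S2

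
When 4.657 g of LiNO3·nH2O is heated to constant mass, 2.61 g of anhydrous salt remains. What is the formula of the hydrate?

Mass of water lost = 4.657 − 2.61 = 2.047 g → 2.047 / 18.02 = 0.1136 mol H2O
Molar mass of LiNO3 = 68.95 g/mol → mol LiNO3 = 2.61 / 68.95 = 0.03785
n = 0.1136 / 0.03785 = 3.00 ≈ 3 → LiNO3·3H2O

LiNO3·3H2O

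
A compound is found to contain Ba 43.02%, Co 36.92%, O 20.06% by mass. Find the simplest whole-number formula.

BaCo2O4

Assume 100 g: 43.02 g Ba, 36.92 g Co, 20.06 g O.
n(Ba) = 43.02/137.33 = 0.3133, n(Co) = 36.92/58.93 = 0.6265, n(O) = 20.06/16.00 = 1.254
Divide by the smallest (0.3133 mol Ba): Ba 1.000, Co 2.000, O 4.002
≈ 1:2:4 → BaCo2O4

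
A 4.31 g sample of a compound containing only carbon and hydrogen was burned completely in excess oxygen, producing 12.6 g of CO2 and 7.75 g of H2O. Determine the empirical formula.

mol C = 12.6 / 44.01 = 0.2863; mass C = 0.2863 × 12.01 = 3.438 g
mol H = 2 × (7.75 / 18.02) = 0.8602; mass H = 0.8602 × 1.008 = 0.8670 g
Smallest is C at 0.2863 mol; normalising gives C 1.000, H 3.004
Ratio ≈ 1:3, so the empirical formula is CH3

CH3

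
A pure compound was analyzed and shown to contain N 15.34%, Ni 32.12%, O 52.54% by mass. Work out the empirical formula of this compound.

N2NiO6

Assume 100 g: 15.34 g N, 32.12 g Ni, 52.54 g O.
n(N) = 15.34/14.01 = 1.095, n(Ni) = 32.12/58.69 = 0.5473, n(O) = 52.54/16.00 = 3.284
Ratios (÷ 0.5473): N 2.001, Ni 1.000, O 6.000
≈ 2:1:6 → N2NiO6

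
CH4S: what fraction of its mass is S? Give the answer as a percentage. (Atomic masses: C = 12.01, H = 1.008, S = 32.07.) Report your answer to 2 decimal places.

66.66%

Molar mass = 1(12.01) + 4(1.008) + 1(32.07) = 48.112 g/mol
Mass of S per mole = 1 × 32.07 = 32.070 g
% S = 32.070 / 48.112 × 100 = 66.66%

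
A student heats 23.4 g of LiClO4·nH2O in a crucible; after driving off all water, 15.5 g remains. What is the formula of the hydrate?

LiClO4·3H2O

Mass of water lost = 23.4 − 15.5 = 7.9 g → 7.9 / 18.02 = 0.4384 mol H2O
Molar mass of LiClO4 = 106.39 g/mol → mol LiClO4 = 15.5 / 106.39 = 0.1457
n = 0.4384 / 0.1457 = 3.01 ≈ 3 → LiClO4·3H2O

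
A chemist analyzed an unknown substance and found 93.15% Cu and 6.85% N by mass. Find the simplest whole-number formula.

Cu3N

Assume 100 g: 93.15 g Cu, 6.85 g N.
Moles — Cu: 93.15 / 63.55 = 1.466 mol; N: 6.85 / 14.01 = 0.4889 mol
Smallest is N at 0.4889 mol; normalising gives Cu 2.998, N 1.000
≈ 3:1 → Cu3N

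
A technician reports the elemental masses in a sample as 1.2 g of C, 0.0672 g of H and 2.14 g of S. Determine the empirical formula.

C3H2S2

C: 1.2 g ÷ 12.01 g/mol = 0.09992 mol
H: 0.0672 g ÷ 1.008 g/mol = 0.06667 mol
S: 2.14 g ÷ 32.07 g/mol = 0.06673 mol
Ratios (÷ 0.06667): C 1.499, H 1.000, S 1.001
Scaling by 2: C 3.00, H 2.00, S 2.00 → C3H2S2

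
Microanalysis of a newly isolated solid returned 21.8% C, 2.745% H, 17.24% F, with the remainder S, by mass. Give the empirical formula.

Assume 100 g: 21.8 g C, 2.745 g H, 17.24 g F, 58.215 g S.
C: 21.8 g ÷ 12.01 g/mol = 1.815 mol
H: 2.745 g ÷ 1.008 g/mol = 2.723 mol
F: 17.24 g ÷ 19.00 g/mol = 0.9074 mol
S: 58.215 g ÷ 32.07 g/mol = 1.815 mol
Ratios (÷ 0.9074): C 2.000, H 3.001, F 1.000, S 2.001
≈ 2:3:1:2 → C2H3FS2

C2H3FS2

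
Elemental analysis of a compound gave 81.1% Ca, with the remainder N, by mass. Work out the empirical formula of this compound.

Assume 100 g: 81.1 g Ca, 18.9 g N.
Ca: 81.1 g ÷ 40.08 g/mol = 2.023 mol
N: 18.9 g ÷ 14.01 g/mol = 1.349 mol
Divide by the smallest (1.349 mol N): Ca 1.500, N 1.000
Scaling by 2: Ca 3.00, N 2.00 → Ca3N2

Ca3N2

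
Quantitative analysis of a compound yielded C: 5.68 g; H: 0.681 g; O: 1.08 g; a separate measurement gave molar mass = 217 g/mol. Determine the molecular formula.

C14H20O2

Moles — C: 5.68 / 12.01 = 0.4729 mol; H: 0.681 / 1.008 = 0.6756 mol; O: 1.08 / 16.00 = 0.0675 mol
Divide by the smallest (0.0675 mol O): C 7.007, H 10.009, O 1.000
→ C7H10O
Empirical-formula mass = 110.15 g/mol
n = 217 / 110.15 = 1.97 ≈ 2
Molecular formula = (C7H10O)×2 = C14H20O2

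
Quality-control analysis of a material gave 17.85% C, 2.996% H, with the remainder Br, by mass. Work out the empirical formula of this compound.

Assume 100 g: 17.85 g C, 2.996 g H, 79.154 g Br.
Moles — C: 17.85 / 12.01 = 1.486 mol; H: 2.996 / 1.008 = 2.972 mol; Br: 79.154 / 79.90 = 0.9907 mol
Smallest is Br at 0.9907 mol; normalising gives C 1.500, H 3.000, Br 1.000
Scaling by 2: C 3.00, H 6.00, Br 2.00 → C3H6Br2

C3H6Br2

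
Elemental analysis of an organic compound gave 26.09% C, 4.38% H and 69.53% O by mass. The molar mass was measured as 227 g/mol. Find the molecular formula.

Assume 100 g: 26.09 g C, 4.38 g H, 69.53 g O.
Moles — C: 26.09 / 12.01 = 2.172 mol; H: 4.38 / 1.008 = 4.345 mol; O: 69.53 / 16.00 = 4.346 mol
Smallest is C at 2.172 mol; normalising gives C 1.000, H 2.000, O 2.000
Ratio ≈ 1:2:2, so the empirical formula is CH2O2
Empirical-formula mass = 46.03 g/mol
n = 227 / 46.03 = 4.93 ≈ 5
Molecular formula = (CH2O2)×5 = C5H10O10

C5H10O10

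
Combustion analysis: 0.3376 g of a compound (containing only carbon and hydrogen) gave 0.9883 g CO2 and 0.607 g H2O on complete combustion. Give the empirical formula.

CH3

mol C = 0.9883 / 44.01 = 0.02246; mass C = 0.02246 × 12.01 = 0.2697 g
mol H = 2 × (0.607 / 18.02) = 0.06737; mass H = 0.06737 × 1.008 = 0.06791 g
Divide by the smallest (0.02246 mol C): C 1.000, H 3.000
Ratio ≈ 1:3, so the empirical formula is CH3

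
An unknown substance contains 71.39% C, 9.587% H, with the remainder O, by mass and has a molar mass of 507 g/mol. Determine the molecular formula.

C30H48O6

Assume 100 g: 71.39 g C, 9.587 g H, 19.023 g O.
n(C) = 71.39/12.01 = 5.944, n(H) = 9.587/1.008 = 9.511, n(O) = 19.023/16.00 = 1.189
Ratios (÷ 1.189): C 5.000, H 8.000, O 1.000
→ C5H8O
Empirical-formula mass = 84.11 g/mol
n = 507 / 84.11 = 6.03 ≈ 6
Molecular formula = (C5H8O)×6 = C30H48O6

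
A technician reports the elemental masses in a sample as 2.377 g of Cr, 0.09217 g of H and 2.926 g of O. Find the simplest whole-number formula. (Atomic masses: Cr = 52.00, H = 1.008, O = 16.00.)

CrH2O4

Cr: 2.377 g ÷ 52.00 g/mol = 0.04571 mol
H: 0.09217 g ÷ 1.008 g/mol = 0.09144 mol
O: 2.926 g ÷ 16.00 g/mol = 0.1829 mol
Ratios (÷ 0.04571): Cr 1.000, H 2.000, O 4.001
→ CrH2O4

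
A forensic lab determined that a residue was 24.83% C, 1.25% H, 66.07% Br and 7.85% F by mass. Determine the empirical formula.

C5H3Br2F

Assume 100 g: 24.83 g C, 1.25 g H, 66.07 g Br, 7.85 g F.
n(C) = 24.83/12.01 = 2.067, n(H) = 1.25/1.008 = 1.24, n(Br) = 66.07/79.90 = 0.8269, n(F) = 7.85/19.00 = 0.4132
Ratios (÷ 0.4132): C 5.004, H 3.001, Br 2.001, F 1.000
→ C5H3Br2F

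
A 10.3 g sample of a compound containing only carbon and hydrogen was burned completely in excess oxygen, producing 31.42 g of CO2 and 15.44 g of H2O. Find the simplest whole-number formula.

C5H12

mol C = 31.42 / 44.01 = 0.7139; mass C = 0.7139 × 12.01 = 8.574 g
mol H = 2 × (15.44 / 18.02) = 1.714; mass H = 1.714 × 1.008 = 1.727 g
Smallest is C at 0.7139 mol; normalising gives C 1.000, H 2.400
×5: C 5.00, H 12.00 → C5H12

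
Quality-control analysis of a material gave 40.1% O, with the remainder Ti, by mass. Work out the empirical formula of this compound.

O2Ti

Assume 100 g: 40.1 g O, 59.9 g Ti.
O: 40.1 g ÷ 16.00 g/mol = 2.506 mol
Ti: 59.9 g ÷ 47.87 g/mol = 1.251 mol
Smallest is Ti at 1.251 mol; normalising gives O 2.003, Ti 1.000
≈ 2:1 → O2Ti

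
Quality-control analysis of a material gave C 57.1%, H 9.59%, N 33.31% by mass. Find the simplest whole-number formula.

C2H4N

Assume 100 g: 57.1 g C, 9.59 g H, 33.31 g N.
C: 57.1 g ÷ 12.01 g/mol = 4.754 mol
H: 9.59 g ÷ 1.008 g/mol = 9.514 mol
N: 33.31 g ÷ 14.01 g/mol = 2.378 mol
Ratios (÷ 2.378): C 2.000, H 4.001, N 1.000
→ C2H4N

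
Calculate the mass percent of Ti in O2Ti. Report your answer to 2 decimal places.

59.93%

Molar mass = 2(16.00) + 1(47.87) = 79.870 g/mol
Mass of Ti per mole = 1 × 47.87 = 47.870 g
% Ti = 47.870 / 79.870 × 100 = 59.93%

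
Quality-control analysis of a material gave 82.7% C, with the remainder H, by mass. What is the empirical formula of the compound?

C2H5

Assume 100 g: 82.7 g C, 17.3 g H.
n(C) = 82.7/12.01 = 6.886, n(H) = 17.3/1.008 = 17.16
Ratios (÷ 6.886): C 1.000, H 2.492
Scaling by 2: C 2.00, H 4.98 → C2H5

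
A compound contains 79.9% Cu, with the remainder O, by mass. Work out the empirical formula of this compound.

CuO

Assume 100 g: 79.9 g Cu, 20.1 g O.
n(Cu) = 79.9/63.55 = 1.257, n(O) = 20.1/16.00 = 1.256
Ratios (÷ 1.256): Cu 1.001, O 1.000
≈ 1:1 → CuO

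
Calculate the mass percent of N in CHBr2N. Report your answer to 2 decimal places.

7.50%

Molar mass = 1(12.01) + 1(1.008) + 2(79.90) + 1(14.01) = 186.828 g/mol
Mass of N per mole = 1 × 14.01 = 14.010 g
% N = 14.010 / 186.828 × 100 = 7.50%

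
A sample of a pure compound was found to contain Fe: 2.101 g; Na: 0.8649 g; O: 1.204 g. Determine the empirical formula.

FeNaO2

n(Fe) = 2.101/55.85 = 0.03762, n(Na) = 0.8649/22.99 = 0.03762, n(O) = 1.204/16.00 = 0.07525
Divide by the smallest (0.03762 mol Fe): Fe 1.000, Na 1.000, O 2.000
→ FeNaO2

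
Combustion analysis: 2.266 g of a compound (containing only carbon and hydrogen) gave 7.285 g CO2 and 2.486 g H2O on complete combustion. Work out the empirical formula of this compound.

mol C = 7.285 / 44.01 = 0.1655; mass C = 0.1655 × 12.01 = 1.988 g
mol H = 2 × (2.486 / 18.02) = 0.2759; mass H = 0.2759 × 1.008 = 0.2781 g
Ratios (÷ 0.1655): C 1.000, H 1.667
×3: C 3.00, H 5.00 → C3H5

C3H5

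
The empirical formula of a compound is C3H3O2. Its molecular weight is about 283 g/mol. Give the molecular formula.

Empirical-formula mass = 71.05 g/mol
n = 283 / 71.05 = 3.98 ≈ 4
Molecular formula = (C3H3O2)4 = C12H12O8

C12H12O8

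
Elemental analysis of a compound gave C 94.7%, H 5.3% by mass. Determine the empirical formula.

C3H2

Assume 100 g: 94.7 g C, 5.3 g H.
C: 94.7 g ÷ 12.01 g/mol = 7.885 mol
H: 5.3 g ÷ 1.008 g/mol = 5.258 mol
Divide by the smallest (5.258 mol H): C 1.500, H 1.000
Multiply by 2: C 3.00, H 2.00 → C3H2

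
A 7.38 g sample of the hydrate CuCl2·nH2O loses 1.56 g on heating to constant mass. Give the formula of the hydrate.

CuCl2·2H2O

Mass of anhydrous CuCl2 = 7.38 − 1.56 = 5.82 g
mol H2O = 1.56 / 18.02 = 0.08657
Molar mass of CuCl2 = 134.45 g/mol → mol CuCl2 = 5.82 / 134.45 = 0.04329
n = 0.08657 / 0.04329 = 2.00 ≈ 2 → CuCl2·2H2O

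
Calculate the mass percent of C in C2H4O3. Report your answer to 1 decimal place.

31.6%

Molar mass = 2(12.01) + 4(1.008) + 3(16.00) = 76.052 g/mol
Mass of C per mole = 2 × 12.01 = 24.020 g
% C = 24.020 / 76.052 × 100 = 31.6%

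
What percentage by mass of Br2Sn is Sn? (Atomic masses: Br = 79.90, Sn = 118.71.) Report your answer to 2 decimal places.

42.62%

Molar mass = 2(79.90) + 1(118.71) = 278.510 g/mol
Mass of Sn per mole = 1 × 118.71 = 118.710 g
% Sn = 118.710 / 278.510 × 100 = 42.62%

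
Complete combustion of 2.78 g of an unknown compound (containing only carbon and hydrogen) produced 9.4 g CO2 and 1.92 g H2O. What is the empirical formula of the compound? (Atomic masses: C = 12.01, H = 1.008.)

CH

mol C = 9.4 / 44.01 = 0.2136; mass C = 0.2136 × 12.01 = 2.565 g
mol H = 2 × (1.92 / 18.02) = 0.2131; mass H = 0.2131 × 1.008 = 0.2148 g
Smallest is H at 0.2131 mol; normalising gives C 1.002, H 1.000
≈ 1:1 → CH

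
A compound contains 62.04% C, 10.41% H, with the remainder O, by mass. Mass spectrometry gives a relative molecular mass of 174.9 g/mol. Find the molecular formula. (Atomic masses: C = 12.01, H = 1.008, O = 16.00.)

Assume 100 g: 62.04 g C, 10.41 g H, 27.55 g O.
C: 62.04 g ÷ 12.01 g/mol = 5.166 mol
H: 10.41 g ÷ 1.008 g/mol = 10.33 mol
O: 27.55 g ÷ 16.00 g/mol = 1.722 mol
Divide by the smallest (1.722 mol O): C 3.000, H 5.998, O 1.000
Ratio ≈ 3:6:1, so the empirical formula is C3H6O
Empirical-formula mass = 58.08 g/mol
n = 174.9 / 58.08 = 3.01 ≈ 3
Molecular formula = (C3H6O)×3 = C9H18O3

C9H18O3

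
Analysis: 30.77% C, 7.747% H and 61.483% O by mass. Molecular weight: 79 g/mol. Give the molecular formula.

C2H6O3

Assume 100 g: 30.77 g C, 7.747 g H, 61.483 g O.
n(C) = 30.77/12.01 = 2.562, n(H) = 7.747/1.008 = 7.686, n(O) = 61.483/16.00 = 3.843
Ratios (÷ 2.562): C 1.000, H 3.000, O 1.500
×2: C 2.00, H 6.00, O 3.00 → C2H6O3
Empirical-formula mass = 78.07 g/mol
n = 79 / 78.07 = 1.01 ≈ 1
Molecular formula = empirical formula = C2H6O3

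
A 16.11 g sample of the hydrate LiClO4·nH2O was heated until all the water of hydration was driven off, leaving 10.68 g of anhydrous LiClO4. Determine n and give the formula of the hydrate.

Mass of water lost = 16.11 − 10.68 = 5.43 g → 5.43 / 18.02 = 0.3013 mol H2O
Molar mass of LiClO4 = 106.39 g/mol → mol LiClO4 = 10.68 / 106.39 = 0.1004
n = 0.3013 / 0.1004 = 3.00 ≈ 3 → LiClO4·3H2O

LiClO4·3H2O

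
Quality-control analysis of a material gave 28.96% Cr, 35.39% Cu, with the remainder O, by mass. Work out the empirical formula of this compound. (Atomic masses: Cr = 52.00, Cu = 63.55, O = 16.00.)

Assume 100 g: 28.96 g Cr, 35.39 g Cu, 35.65 g O.
Cr: 28.96 g ÷ 52.00 g/mol = 0.5569 mol
Cu: 35.39 g ÷ 63.55 g/mol = 0.5569 mol
O: 35.65 g ÷ 16.00 g/mol = 2.228 mol
Divide by the smallest (0.5569 mol Cu): Cr 1.000, Cu 1.000, O 4.001
Ratio ≈ 1:1:4, so the empirical formula is CrCuO4

CrCuO4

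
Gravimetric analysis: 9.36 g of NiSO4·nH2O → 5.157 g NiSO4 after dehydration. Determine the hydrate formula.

NiSO4·7H2O

Mass of water lost = 9.36 − 5.157 = 4.203 g → 4.203 / 18.02 = 0.2332 mol H2O
Molar mass of NiSO4 = 154.76 g/mol → mol NiSO4 = 5.157 / 154.76 = 0.03332
n = 0.2332 / 0.03332 = 7.00 ≈ 7 → NiSO4·7H2O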